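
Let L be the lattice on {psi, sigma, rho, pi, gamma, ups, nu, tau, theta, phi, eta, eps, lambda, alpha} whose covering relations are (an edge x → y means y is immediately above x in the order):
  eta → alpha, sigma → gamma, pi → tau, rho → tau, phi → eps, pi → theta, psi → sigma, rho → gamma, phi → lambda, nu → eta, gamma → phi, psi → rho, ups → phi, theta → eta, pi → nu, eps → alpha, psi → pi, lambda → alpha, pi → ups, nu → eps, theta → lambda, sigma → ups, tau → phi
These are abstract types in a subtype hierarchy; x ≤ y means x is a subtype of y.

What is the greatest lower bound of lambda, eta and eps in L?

Common lower bounds of {lambda, eta, eps}: pi, psi.
The greatest among these is pi.

pi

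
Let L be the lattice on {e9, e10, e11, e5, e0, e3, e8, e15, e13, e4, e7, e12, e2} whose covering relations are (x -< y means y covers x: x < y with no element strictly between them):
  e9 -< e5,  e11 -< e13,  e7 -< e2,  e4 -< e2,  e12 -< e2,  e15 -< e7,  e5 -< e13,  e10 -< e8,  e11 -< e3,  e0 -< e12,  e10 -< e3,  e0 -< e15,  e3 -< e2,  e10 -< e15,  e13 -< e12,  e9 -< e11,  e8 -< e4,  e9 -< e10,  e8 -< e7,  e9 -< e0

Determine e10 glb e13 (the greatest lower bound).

e9

Common lower bounds of {e10, e13}: e9.
The greatest among these is e9.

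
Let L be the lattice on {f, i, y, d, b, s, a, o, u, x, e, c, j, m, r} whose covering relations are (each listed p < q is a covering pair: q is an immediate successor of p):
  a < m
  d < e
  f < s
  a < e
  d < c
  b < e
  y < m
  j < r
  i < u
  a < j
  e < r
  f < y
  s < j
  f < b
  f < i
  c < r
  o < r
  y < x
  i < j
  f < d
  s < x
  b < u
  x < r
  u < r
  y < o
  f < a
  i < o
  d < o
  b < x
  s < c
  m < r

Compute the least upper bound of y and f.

y

Common upper bounds of {y, f}: m, o, r, x, y.
The least among these is y.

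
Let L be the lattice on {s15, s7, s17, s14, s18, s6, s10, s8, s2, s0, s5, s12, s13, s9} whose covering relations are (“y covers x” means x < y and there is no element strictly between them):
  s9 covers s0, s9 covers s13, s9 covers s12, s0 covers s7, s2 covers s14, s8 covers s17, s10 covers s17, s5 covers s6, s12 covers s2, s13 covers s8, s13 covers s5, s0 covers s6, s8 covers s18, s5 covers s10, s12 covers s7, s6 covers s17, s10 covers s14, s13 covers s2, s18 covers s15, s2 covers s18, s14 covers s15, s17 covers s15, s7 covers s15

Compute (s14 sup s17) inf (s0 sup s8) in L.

s14 ∨ s17 = s10
s0 ∨ s8 = s9
s10 ∧ s9 = s10

s10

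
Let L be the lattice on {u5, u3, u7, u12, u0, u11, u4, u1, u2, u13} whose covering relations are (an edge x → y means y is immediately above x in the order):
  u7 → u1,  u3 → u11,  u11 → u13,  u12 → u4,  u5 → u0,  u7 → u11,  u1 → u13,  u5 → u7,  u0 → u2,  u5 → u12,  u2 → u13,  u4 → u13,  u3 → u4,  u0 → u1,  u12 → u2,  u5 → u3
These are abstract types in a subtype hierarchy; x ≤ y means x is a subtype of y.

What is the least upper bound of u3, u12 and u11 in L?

Common upper bounds of {u3, u12, u11}: u13.
The least among these is u13.

u13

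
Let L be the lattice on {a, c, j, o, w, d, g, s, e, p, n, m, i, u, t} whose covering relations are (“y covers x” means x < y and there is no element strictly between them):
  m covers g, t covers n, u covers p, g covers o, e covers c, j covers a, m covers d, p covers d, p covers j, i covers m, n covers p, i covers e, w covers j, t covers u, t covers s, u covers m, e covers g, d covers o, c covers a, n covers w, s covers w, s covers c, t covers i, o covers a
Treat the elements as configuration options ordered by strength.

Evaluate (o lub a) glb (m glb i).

o ∨ a = o
m ∧ i = m
o ∧ m = o

o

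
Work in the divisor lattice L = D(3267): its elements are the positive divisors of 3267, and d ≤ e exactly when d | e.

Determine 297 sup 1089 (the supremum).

3267

Common upper bounds of {297, 1089}: 3267.
The least among these is 3267.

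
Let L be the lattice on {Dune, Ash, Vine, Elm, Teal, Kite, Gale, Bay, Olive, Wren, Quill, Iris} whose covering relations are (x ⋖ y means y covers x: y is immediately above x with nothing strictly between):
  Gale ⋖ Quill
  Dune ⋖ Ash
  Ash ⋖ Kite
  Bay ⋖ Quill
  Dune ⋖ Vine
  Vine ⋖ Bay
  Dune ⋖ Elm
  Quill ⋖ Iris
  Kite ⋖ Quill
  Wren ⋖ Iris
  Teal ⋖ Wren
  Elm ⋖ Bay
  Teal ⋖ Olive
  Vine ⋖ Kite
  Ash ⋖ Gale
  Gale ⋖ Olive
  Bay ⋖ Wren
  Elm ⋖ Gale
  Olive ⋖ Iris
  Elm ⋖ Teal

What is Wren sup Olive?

Iris

Common upper bounds of {Wren, Olive}: Iris.
The least among these is Iris.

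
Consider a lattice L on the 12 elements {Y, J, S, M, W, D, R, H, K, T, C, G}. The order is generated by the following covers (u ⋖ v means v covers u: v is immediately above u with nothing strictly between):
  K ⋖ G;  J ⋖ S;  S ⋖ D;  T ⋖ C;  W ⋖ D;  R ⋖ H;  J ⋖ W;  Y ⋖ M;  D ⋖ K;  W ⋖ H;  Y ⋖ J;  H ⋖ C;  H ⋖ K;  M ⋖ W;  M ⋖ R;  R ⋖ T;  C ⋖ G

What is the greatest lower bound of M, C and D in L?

Common lower bounds of {M, C, D}: M, Y.
The greatest among these is M.

M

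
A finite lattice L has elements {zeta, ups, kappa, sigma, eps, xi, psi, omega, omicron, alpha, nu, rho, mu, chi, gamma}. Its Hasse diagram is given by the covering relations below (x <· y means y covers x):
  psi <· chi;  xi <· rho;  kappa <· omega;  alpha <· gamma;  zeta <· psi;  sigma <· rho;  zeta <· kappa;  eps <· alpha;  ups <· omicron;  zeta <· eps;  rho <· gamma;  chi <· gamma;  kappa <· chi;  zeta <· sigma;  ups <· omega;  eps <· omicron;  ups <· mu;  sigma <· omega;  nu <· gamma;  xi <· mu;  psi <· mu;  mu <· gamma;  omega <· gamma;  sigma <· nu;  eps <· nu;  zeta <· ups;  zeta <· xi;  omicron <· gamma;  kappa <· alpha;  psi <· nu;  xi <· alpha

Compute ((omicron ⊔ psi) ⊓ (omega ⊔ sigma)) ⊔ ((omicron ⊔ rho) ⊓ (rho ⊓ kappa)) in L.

omicron ∨ psi = gamma
omega ∨ sigma = omega
gamma ∧ omega = omega
omicron ∨ rho = gamma
rho ∧ kappa = zeta
gamma ∧ zeta = zeta
omega ∨ zeta = omega

omega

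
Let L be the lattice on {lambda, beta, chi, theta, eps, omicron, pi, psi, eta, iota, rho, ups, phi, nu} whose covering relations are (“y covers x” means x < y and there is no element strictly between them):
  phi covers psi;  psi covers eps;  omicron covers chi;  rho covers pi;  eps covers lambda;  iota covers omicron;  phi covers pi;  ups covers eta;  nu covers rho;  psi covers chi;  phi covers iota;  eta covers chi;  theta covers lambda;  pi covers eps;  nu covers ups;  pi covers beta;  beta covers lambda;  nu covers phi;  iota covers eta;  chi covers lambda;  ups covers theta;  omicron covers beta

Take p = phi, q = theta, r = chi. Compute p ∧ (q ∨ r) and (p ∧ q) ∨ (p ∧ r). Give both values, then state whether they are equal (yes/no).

q ∨ r = ups, so p ∧ (q ∨ r) = phi ∧ ups = eta.
p ∧ q = lambda and p ∧ r = chi, so (p ∧ q) ∨ (p ∧ r) = lambda ∨ chi = chi.
Equal: no.

eta; chi; no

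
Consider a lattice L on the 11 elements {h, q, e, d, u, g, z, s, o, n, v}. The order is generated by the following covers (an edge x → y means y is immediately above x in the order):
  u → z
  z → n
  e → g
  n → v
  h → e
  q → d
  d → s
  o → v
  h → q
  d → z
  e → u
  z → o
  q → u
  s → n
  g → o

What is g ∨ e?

g

Common upper bounds of {g, e}: g, o, v.
The least among these is g.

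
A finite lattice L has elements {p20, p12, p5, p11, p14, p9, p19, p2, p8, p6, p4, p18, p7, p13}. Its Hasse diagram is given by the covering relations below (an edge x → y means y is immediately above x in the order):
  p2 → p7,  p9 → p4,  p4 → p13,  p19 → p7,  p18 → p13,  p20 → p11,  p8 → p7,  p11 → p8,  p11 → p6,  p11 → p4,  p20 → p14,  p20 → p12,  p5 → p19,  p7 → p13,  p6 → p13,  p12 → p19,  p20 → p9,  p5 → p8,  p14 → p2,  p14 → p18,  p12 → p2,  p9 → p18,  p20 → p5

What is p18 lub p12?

p13

Common upper bounds of {p18, p12}: p13.
The least among these is p13.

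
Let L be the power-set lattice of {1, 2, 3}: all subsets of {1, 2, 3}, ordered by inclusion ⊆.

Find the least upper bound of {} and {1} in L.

{1}

Under ⊆, join is union: {} ∪ {1} = {1}.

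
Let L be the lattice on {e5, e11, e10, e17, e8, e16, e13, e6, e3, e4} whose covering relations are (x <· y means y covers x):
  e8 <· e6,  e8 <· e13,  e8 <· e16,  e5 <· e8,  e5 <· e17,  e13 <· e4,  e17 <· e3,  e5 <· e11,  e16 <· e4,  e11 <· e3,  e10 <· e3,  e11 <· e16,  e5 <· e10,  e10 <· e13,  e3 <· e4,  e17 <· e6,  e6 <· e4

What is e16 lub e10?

e4

Common upper bounds of {e16, e10}: e4.
The least among these is e4.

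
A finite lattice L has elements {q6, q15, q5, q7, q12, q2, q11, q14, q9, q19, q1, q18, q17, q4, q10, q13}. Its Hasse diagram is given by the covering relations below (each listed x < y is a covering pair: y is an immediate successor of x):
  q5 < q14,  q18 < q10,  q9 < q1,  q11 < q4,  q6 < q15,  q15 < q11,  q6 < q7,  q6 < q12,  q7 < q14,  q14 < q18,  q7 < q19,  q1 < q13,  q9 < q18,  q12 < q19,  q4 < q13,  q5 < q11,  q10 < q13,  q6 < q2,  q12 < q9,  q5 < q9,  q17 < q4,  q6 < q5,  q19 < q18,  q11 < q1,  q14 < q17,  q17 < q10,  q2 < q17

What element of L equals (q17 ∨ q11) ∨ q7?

q17 ∨ q11 = q4
q4 ∨ q7 = q4

q4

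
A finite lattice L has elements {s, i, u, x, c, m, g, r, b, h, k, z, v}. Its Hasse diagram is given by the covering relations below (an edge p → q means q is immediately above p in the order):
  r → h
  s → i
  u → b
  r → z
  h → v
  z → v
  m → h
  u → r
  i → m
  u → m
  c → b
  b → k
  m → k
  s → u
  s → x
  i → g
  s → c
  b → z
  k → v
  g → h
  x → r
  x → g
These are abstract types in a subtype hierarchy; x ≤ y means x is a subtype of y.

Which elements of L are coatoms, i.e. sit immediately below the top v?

The coatoms are exactly the elements covered by v: h, k, z.

h, k, z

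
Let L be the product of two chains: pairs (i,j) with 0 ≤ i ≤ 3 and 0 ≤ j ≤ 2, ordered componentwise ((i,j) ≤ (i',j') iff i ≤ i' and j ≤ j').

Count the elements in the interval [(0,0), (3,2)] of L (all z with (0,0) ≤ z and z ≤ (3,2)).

12

The interval [(0,0), (3,2)] = {(0,0), (0,1), (0,2), (1,0), (1,1), (1,2), (2,0), (2,1), (2,2), (3,0), (3,1), (3,2)}, which has 12 elements.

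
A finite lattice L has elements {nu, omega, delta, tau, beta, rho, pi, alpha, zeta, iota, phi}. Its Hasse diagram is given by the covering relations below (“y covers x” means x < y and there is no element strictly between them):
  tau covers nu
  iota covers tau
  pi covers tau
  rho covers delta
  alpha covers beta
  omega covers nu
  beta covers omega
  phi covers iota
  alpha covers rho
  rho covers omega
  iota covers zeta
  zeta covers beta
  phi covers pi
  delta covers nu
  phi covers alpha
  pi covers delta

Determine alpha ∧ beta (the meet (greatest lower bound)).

Common lower bounds of {alpha, beta}: beta, nu, omega.
The greatest among these is beta.

beta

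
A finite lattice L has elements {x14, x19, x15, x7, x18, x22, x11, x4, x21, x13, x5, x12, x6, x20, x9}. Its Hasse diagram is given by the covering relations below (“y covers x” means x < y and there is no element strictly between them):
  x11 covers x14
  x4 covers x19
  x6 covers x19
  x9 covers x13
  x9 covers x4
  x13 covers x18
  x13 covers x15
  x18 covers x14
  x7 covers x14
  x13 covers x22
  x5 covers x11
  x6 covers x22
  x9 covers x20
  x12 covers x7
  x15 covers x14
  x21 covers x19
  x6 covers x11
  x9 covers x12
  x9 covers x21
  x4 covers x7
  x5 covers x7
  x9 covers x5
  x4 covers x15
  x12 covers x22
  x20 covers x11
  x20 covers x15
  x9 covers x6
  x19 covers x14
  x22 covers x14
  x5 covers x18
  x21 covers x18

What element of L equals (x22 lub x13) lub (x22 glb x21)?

x13

x22 ∨ x13 = x13
x22 ∧ x21 = x14
x13 ∨ x14 = x13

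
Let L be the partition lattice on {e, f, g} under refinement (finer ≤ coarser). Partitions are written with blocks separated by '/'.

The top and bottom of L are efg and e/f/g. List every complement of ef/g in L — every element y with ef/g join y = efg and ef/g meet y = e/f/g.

e/fg, eg/f

Need y with ef/g ∨ y = efg and ef/g ∧ y = e/f/g.
Checking each element gives: e/fg, eg/f.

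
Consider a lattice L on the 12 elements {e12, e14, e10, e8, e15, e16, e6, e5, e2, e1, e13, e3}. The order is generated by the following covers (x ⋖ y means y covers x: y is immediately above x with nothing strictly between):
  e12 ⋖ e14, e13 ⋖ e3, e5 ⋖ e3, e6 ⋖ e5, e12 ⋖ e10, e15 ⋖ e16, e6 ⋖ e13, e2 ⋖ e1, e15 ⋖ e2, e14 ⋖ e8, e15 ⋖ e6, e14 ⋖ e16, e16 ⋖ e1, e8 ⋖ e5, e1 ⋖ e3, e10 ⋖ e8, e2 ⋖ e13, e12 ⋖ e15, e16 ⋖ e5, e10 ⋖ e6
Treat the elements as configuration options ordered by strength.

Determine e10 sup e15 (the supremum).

e6

Common upper bounds of {e10, e15}: e13, e3, e5, e6.
The least among these is e6.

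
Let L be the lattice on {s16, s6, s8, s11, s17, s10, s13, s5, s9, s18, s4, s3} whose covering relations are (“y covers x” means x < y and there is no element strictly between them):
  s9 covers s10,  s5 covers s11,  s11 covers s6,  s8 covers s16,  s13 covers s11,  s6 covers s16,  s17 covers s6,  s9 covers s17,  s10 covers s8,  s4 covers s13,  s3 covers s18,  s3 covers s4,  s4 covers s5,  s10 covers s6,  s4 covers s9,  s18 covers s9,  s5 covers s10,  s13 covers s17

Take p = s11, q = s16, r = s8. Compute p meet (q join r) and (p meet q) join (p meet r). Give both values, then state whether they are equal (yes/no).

s16; s16; yes

q join r = s8, so p meet (q join r) = s11 meet s8 = s16.
p meet q = s16 and p meet r = s16, so (p meet q) join (p meet r) = s16 join s16 = s16.
Equal: yes.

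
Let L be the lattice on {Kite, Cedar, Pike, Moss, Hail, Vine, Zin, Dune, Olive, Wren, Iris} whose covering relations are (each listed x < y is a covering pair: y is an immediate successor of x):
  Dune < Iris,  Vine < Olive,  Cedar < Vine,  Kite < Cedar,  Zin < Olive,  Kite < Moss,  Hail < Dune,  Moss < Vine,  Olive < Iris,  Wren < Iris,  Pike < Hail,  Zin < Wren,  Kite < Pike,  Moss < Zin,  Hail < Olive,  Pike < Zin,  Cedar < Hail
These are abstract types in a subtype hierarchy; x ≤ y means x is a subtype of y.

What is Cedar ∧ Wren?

Common lower bounds of {Cedar, Wren}: Kite.
The greatest among these is Kite.

Kite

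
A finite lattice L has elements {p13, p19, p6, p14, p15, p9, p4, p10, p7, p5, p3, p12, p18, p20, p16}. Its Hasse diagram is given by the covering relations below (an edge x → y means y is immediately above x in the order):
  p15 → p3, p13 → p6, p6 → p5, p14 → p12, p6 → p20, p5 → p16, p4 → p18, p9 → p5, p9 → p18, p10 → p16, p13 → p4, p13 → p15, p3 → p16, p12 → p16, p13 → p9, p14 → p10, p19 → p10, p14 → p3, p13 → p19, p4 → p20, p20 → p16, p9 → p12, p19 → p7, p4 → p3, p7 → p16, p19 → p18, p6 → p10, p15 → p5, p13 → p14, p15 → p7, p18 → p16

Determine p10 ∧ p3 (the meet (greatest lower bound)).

p14

Common lower bounds of {p10, p3}: p13, p14.
The greatest among these is p14.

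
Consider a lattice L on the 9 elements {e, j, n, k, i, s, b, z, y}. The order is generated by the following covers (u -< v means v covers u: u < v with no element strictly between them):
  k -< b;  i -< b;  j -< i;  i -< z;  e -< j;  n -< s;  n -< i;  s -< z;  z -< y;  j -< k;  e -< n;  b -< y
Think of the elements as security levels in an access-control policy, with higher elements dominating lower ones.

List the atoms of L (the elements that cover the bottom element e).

j, n

The atoms are exactly the elements that cover e: j, n.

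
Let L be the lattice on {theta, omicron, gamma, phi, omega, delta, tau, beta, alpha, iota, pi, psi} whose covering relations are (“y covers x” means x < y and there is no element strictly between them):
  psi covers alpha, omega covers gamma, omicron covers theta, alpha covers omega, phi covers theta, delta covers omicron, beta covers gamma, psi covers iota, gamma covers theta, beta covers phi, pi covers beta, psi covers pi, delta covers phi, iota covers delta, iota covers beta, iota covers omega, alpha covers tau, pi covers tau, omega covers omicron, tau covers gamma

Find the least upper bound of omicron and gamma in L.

omega

Common upper bounds of {omicron, gamma}: alpha, iota, omega, psi.
The least among these is omega.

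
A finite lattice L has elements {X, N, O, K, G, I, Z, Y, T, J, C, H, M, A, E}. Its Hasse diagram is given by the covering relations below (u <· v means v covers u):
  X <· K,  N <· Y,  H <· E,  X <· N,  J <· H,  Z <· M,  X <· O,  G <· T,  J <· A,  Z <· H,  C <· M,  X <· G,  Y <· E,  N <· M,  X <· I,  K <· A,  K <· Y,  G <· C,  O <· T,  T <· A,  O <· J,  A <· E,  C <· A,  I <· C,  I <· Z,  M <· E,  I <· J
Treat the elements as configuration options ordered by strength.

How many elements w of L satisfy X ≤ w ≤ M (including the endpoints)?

The interval [X, M] = {C, G, I, M, N, X, Z}, which has 7 elements.

7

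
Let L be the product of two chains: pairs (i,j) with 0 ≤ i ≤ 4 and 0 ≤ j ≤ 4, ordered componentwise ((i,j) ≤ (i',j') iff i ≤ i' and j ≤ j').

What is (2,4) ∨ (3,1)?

Common upper bounds of {(2,4), (3,1)}: (3,4), (4,4).
The least among these is (3,4).

(3,4)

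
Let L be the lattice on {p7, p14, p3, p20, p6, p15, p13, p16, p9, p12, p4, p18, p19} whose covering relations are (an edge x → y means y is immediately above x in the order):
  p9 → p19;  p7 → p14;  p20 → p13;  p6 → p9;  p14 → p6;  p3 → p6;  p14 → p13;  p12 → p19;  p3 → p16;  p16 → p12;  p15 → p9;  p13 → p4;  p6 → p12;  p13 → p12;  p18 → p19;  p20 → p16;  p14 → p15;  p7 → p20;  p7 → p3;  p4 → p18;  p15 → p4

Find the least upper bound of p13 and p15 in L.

p4

Common upper bounds of {p13, p15}: p18, p19, p4.
The least among these is p4.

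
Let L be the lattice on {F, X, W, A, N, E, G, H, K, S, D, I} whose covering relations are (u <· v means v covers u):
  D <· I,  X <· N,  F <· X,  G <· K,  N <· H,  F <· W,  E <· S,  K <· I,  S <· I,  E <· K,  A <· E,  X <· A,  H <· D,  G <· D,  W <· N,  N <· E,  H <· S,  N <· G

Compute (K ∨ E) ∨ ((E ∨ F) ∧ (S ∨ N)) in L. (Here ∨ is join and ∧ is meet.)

K

K ∨ E = K
E ∨ F = E
S ∨ N = S
E ∧ S = E
K ∨ E = K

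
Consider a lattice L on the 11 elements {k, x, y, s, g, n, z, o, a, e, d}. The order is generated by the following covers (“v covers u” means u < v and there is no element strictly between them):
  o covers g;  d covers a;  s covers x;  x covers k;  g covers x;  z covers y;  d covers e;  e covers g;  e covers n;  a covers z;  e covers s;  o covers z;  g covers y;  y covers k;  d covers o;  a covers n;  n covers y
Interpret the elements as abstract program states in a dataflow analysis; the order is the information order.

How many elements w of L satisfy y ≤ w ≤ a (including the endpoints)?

4

The interval [y, a] = {a, n, y, z}, which has 4 elements.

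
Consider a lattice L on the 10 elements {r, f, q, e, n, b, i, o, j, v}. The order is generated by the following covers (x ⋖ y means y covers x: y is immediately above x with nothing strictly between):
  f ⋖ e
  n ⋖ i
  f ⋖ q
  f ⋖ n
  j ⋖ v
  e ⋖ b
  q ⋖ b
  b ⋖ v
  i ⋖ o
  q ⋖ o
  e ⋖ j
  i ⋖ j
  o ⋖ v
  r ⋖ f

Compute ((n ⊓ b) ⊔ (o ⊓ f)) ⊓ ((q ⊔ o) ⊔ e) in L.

n ∧ b = f
o ∧ f = f
f ∨ f = f
q ∨ o = o
o ∨ e = v
f ∧ v = f

f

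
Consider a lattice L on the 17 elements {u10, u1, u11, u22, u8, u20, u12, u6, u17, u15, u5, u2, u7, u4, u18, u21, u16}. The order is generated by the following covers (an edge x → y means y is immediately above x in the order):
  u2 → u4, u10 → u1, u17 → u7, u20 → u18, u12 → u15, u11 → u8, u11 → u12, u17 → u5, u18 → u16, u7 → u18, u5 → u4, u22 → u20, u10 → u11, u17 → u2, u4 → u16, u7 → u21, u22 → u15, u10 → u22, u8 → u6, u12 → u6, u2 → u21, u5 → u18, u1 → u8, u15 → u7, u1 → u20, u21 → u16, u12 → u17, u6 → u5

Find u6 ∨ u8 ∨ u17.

Common upper bounds of {u6, u8, u17}: u16, u18, u4, u5.
The least among these is u5.

u5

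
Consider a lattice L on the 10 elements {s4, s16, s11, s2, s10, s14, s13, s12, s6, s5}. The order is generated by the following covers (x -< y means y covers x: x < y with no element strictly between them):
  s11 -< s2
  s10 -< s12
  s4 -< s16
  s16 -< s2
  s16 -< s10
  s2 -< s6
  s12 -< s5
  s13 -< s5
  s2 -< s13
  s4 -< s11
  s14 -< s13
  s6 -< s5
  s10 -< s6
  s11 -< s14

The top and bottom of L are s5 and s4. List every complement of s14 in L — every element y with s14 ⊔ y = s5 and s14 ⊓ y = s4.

Need y with s14 ∨ y = s5 and s14 ∧ y = s4.
Checking each element gives: s10, s12.

s10, s12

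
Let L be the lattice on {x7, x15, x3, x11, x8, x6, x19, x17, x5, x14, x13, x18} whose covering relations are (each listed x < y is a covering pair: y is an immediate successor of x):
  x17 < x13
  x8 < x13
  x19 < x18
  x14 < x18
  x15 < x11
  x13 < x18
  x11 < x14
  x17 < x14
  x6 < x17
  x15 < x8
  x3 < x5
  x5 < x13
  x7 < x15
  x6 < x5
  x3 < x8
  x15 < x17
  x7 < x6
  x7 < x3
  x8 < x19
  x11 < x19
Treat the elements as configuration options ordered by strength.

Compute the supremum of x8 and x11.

Common upper bounds of {x8, x11}: x18, x19.
The least among these is x19.

x19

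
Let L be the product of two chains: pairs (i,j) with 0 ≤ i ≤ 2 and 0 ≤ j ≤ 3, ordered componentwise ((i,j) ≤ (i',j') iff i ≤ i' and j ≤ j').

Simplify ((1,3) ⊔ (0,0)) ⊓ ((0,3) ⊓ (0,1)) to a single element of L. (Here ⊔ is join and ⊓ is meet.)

(0,1)

(1,3) ∨ (0,0) = (1,3)
(0,3) ∧ (0,1) = (0,1)
(1,3) ∧ (0,1) = (0,1)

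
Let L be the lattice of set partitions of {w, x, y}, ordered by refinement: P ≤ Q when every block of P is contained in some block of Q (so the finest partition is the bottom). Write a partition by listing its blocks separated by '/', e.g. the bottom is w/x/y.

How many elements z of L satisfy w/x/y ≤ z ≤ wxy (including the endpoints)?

The interval [w/x/y, wxy] = {w/x/y, w/xy, wx/y, wxy, wy/x}, which has 5 elements.

5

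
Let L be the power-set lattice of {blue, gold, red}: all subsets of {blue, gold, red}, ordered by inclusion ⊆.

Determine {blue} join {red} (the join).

Under ⊆, join is union: {blue} ∪ {red} = {blue,red}.

{blue,red}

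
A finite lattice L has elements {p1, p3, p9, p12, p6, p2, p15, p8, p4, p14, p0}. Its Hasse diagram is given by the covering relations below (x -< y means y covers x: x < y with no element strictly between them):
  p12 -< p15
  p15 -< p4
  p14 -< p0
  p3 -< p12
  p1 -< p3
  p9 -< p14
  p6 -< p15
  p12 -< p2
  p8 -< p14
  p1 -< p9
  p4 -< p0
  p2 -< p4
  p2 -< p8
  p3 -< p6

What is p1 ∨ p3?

p3

Common upper bounds of {p1, p3}: p0, p12, p14, p15, p2, p3, p4, p6, p8.
The least among these is p3.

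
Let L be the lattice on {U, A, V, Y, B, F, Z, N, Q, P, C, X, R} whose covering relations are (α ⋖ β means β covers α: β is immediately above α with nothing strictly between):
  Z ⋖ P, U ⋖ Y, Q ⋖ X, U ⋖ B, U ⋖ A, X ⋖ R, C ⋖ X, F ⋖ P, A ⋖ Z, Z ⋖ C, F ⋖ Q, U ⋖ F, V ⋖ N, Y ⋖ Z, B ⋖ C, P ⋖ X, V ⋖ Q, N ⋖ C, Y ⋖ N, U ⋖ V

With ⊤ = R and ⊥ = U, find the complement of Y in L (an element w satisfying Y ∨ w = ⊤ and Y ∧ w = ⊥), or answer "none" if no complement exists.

none

For every candidate w, either Y ∨ w ≠ R or Y ∧ w ≠ U; no complement exists.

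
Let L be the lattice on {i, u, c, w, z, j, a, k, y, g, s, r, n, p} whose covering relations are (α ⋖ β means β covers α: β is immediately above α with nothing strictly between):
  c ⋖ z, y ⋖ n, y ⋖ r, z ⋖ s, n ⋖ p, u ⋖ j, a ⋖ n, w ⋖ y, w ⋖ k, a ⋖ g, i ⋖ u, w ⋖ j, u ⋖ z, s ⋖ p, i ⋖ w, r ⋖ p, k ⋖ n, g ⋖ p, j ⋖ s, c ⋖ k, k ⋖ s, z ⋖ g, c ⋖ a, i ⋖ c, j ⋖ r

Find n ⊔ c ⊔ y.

Common upper bounds of {n, c, y}: n, p.
The least among these is n.

n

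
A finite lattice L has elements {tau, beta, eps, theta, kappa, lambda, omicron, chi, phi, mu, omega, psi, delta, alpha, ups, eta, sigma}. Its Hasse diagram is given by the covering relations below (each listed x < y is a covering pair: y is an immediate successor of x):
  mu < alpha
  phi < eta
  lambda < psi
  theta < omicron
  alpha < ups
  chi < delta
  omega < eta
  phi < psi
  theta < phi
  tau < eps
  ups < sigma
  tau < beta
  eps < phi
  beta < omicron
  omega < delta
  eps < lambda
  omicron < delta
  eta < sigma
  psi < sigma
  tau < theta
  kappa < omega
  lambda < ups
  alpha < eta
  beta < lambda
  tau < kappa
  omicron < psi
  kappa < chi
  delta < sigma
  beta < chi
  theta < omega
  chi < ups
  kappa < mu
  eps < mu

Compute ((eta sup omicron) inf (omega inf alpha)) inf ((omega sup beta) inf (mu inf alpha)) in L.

eta ∨ omicron = sigma
omega ∧ alpha = kappa
sigma ∧ kappa = kappa
omega ∨ beta = delta
mu ∧ alpha = mu
delta ∧ mu = kappa
kappa ∧ kappa = kappa

kappa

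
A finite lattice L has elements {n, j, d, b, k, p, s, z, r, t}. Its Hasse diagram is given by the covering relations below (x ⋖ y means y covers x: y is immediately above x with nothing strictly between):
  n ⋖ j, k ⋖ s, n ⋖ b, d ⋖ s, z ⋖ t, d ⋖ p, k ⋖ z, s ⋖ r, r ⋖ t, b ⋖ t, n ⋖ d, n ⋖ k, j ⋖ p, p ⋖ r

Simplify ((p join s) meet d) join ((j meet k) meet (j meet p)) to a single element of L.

d

p ∨ s = r
r ∧ d = d
j ∧ k = n
j ∧ p = j
n ∧ j = n
d ∨ n = d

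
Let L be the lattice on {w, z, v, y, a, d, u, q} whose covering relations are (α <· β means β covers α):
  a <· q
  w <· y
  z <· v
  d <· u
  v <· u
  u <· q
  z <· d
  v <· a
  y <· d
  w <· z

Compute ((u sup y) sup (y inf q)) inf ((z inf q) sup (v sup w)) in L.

u ∨ y = u
y ∧ q = y
u ∨ y = u
z ∧ q = z
v ∨ w = v
z ∨ v = v
u ∧ v = v

v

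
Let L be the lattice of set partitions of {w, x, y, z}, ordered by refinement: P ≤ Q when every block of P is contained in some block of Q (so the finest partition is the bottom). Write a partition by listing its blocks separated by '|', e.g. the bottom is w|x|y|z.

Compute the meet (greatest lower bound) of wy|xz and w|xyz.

Common lower bounds of {wy|xz, w|xyz}: w|xz|y, w|x|y|z.
The greatest among these is w|xz|y.

w|xz|y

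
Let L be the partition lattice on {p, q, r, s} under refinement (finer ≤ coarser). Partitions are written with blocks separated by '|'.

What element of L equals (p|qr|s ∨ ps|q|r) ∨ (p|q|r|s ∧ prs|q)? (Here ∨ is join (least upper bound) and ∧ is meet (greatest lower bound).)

p|qr|s ∨ ps|q|r = ps|qr
p|q|r|s ∧ prs|q = p|q|r|s
ps|qr ∨ p|q|r|s = ps|qr

ps|qr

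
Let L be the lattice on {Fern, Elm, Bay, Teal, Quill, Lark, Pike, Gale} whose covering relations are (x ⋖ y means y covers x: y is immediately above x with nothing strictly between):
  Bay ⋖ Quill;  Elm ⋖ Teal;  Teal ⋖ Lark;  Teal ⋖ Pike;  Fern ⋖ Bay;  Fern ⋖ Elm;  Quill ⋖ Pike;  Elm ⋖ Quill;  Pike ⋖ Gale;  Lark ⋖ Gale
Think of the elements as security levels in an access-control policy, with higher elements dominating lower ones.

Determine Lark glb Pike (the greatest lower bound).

Teal

Common lower bounds of {Lark, Pike}: Elm, Fern, Teal.
The greatest among these is Teal.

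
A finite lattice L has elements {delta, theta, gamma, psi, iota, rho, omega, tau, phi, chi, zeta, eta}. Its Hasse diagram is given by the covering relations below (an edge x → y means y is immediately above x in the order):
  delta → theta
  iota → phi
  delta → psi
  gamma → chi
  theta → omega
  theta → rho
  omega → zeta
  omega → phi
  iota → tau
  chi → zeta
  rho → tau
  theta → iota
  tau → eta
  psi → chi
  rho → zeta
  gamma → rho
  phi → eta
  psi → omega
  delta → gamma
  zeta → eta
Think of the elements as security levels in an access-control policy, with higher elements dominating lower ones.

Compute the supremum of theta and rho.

rho

Common upper bounds of {theta, rho}: eta, rho, tau, zeta.
The least among these is rho.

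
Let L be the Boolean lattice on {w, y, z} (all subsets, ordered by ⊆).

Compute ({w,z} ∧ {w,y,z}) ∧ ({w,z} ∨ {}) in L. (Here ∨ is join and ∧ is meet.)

{w,z} ∧ {w,y,z} = {w,z}
{w,z} ∨ {} = {w,z}
{w,z} ∧ {w,z} = {w,z}

{w,z}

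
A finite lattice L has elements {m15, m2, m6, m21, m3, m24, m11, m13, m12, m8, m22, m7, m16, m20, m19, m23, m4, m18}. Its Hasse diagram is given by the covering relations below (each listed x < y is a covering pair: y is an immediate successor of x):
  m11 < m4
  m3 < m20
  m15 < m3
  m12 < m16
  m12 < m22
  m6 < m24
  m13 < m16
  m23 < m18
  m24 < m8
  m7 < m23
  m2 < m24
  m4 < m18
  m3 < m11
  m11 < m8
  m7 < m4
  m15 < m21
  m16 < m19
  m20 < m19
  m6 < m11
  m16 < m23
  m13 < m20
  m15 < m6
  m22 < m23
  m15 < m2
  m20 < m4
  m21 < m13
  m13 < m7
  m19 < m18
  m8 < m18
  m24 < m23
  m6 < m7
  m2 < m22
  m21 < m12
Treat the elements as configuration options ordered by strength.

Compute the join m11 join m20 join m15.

Common upper bounds of {m11, m20, m15}: m18, m4.
The least among these is m4.

m4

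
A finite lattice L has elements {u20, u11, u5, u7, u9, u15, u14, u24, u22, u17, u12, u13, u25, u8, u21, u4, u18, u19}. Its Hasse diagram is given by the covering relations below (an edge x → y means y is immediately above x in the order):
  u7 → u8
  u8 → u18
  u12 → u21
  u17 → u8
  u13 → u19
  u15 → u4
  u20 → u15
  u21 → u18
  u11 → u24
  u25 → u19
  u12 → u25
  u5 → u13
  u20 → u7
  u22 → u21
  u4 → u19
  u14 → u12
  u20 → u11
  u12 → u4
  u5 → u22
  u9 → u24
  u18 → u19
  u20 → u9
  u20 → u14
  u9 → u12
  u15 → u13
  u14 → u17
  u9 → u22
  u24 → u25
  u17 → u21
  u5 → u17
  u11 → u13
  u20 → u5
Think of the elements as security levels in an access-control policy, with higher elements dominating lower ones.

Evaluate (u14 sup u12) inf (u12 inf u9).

u14 ∨ u12 = u12
u12 ∧ u9 = u9
u12 ∧ u9 = u9

u9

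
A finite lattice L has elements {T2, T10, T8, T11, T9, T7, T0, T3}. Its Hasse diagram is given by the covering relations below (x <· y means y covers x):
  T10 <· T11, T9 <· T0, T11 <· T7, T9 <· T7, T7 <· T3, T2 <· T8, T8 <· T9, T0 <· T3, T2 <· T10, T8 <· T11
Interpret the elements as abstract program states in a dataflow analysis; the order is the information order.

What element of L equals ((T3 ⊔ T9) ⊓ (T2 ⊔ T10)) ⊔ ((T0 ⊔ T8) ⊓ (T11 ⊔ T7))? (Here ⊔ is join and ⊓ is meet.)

T7

T3 ∨ T9 = T3
T2 ∨ T10 = T10
T3 ∧ T10 = T10
T0 ∨ T8 = T0
T11 ∨ T7 = T7
T0 ∧ T7 = T9
T10 ∨ T9 = T7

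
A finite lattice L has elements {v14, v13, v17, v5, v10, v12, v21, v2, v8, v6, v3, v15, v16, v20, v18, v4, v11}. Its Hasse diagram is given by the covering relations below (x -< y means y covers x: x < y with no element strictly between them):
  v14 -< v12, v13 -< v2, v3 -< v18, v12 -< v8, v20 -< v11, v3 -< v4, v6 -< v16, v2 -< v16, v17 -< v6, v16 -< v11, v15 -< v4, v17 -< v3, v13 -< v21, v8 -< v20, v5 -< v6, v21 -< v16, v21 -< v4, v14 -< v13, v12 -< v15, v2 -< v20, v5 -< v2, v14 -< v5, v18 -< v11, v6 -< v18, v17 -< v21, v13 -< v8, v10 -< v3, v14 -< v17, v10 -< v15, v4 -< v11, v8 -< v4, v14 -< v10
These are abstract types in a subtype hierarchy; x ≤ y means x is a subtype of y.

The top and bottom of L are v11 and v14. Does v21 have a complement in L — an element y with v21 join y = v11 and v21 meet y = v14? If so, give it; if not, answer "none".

For every candidate y, either v21 ∨ y ≠ v11 or v21 ∧ y ≠ v14; no complement exists.

none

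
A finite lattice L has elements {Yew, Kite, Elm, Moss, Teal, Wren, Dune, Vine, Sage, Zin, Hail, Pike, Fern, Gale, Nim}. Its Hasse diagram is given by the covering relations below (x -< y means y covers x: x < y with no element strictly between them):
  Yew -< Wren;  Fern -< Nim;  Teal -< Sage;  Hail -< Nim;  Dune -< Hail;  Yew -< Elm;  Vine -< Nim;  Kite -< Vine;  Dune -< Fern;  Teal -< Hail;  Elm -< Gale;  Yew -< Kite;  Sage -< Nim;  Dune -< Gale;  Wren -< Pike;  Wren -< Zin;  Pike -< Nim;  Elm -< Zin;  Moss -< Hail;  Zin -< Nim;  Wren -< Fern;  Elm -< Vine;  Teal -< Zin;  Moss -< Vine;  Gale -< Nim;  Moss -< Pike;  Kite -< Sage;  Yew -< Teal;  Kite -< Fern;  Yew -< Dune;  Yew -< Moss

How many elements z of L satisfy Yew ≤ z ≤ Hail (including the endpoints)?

5

The interval [Yew, Hail] = {Dune, Hail, Moss, Teal, Yew}, which has 5 elements.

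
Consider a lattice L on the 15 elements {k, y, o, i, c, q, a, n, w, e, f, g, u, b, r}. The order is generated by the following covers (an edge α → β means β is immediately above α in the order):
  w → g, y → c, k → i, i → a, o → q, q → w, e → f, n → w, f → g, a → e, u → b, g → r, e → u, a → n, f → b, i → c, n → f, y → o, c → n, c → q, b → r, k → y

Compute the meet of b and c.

Common lower bounds of {b, c}: c, i, k, y.
The greatest among these is c.

c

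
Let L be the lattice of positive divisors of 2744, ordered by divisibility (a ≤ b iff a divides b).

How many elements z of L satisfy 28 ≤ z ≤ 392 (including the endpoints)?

The interval [28, 392] = {196, 28, 392, 56}, which has 4 elements.

4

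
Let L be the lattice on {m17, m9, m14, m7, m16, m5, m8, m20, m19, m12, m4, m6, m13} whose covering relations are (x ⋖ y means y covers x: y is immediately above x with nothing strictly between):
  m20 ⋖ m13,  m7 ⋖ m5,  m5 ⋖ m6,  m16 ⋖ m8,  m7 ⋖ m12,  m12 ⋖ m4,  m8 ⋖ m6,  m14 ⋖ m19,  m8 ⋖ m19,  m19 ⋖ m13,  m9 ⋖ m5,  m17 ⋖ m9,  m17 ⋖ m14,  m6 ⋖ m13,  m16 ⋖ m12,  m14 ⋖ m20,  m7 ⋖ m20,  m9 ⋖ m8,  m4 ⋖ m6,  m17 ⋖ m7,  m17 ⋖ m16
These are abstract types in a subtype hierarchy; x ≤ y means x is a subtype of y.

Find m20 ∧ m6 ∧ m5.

Common lower bounds of {m20, m6, m5}: m17, m7.
The greatest among these is m7.

m7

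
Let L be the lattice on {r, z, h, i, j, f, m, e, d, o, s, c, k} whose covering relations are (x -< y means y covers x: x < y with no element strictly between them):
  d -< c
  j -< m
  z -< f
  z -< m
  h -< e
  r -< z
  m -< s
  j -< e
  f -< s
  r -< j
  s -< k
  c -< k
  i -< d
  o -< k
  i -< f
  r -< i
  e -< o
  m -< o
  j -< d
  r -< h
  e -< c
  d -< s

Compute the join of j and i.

Common upper bounds of {j, i}: c, d, k, s.
The least among these is d.

d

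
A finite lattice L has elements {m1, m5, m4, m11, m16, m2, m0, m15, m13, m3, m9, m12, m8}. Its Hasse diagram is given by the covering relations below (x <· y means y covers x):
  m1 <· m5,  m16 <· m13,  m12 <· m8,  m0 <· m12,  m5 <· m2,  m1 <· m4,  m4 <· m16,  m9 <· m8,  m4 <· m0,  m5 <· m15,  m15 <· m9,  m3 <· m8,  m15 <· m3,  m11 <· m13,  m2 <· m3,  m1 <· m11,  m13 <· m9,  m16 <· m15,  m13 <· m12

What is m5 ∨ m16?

m15

Common upper bounds of {m5, m16}: m15, m3, m8, m9.
The least among these is m15.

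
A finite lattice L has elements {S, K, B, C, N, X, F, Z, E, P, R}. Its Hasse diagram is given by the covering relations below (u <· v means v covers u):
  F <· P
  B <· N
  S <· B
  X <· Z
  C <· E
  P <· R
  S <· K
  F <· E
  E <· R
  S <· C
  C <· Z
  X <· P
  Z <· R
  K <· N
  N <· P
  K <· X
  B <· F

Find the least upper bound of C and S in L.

C

Common upper bounds of {C, S}: C, E, R, Z.
The least among these is C.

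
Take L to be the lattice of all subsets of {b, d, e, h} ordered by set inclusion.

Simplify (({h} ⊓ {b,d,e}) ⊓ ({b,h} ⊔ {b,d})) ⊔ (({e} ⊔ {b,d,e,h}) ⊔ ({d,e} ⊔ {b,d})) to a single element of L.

{b,d,e,h}

{h} ∧ {b,d,e} = ∅
{b,h} ∨ {b,d} = {b,d,h}
∅ ∧ {b,d,h} = ∅
{e} ∨ {b,d,e,h} = {b,d,e,h}
{d,e} ∨ {b,d} = {b,d,e}
{b,d,e,h} ∨ {b,d,e} = {b,d,e,h}
∅ ∨ {b,d,e,h} = {b,d,e,h}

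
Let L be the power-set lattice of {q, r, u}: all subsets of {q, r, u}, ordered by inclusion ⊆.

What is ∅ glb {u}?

Under ⊆, meet is intersection: ∅ ∩ {u} = ∅.

∅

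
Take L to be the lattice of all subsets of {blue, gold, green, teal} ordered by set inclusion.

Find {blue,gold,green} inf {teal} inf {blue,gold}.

∅

Common lower bounds of {{blue,gold,green}, {teal}, {blue,gold}}: ∅.
The greatest among these is ∅.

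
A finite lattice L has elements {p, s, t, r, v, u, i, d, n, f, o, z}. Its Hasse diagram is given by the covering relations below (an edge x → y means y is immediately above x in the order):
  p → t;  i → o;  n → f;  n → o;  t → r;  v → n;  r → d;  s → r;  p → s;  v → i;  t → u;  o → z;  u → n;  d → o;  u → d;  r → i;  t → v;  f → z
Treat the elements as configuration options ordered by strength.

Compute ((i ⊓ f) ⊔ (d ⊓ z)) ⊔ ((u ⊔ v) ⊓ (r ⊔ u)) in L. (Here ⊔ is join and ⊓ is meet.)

i ∧ f = v
d ∧ z = d
v ∨ d = o
u ∨ v = n
r ∨ u = d
n ∧ d = u
o ∨ u = o

o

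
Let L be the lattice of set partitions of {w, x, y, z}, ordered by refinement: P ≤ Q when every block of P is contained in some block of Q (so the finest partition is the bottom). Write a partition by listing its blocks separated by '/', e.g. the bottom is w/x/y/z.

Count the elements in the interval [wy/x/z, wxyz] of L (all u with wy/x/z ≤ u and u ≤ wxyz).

5

The interval [wy/x/z, wxyz] = {wxy/z, wxyz, wy/x/z, wy/xz, wyz/x}, which has 5 elements.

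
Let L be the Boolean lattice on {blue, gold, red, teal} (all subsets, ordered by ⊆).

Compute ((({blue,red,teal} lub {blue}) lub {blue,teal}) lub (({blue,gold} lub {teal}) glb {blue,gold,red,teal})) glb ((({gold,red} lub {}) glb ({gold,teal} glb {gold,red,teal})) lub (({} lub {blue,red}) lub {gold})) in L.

{blue,red,teal} ∨ {blue} = {blue,red,teal}
{blue,red,teal} ∨ {blue,teal} = {blue,red,teal}
{blue,gold} ∨ {teal} = {blue,gold,teal}
{blue,gold,teal} ∧ {blue,gold,red,teal} = {blue,gold,teal}
{blue,red,teal} ∨ {blue,gold,teal} = {blue,gold,red,teal}
{gold,red} ∨ {} = {gold,red}
{gold,teal} ∧ {gold,red,teal} = {gold,teal}
{gold,red} ∧ {gold,teal} = {gold}
{} ∨ {blue,red} = {blue,red}
{blue,red} ∨ {gold} = {blue,gold,red}
{gold} ∨ {blue,gold,red} = {blue,gold,red}
{blue,gold,red,teal} ∧ {blue,gold,red} = {blue,gold,red}

{blue,gold,red}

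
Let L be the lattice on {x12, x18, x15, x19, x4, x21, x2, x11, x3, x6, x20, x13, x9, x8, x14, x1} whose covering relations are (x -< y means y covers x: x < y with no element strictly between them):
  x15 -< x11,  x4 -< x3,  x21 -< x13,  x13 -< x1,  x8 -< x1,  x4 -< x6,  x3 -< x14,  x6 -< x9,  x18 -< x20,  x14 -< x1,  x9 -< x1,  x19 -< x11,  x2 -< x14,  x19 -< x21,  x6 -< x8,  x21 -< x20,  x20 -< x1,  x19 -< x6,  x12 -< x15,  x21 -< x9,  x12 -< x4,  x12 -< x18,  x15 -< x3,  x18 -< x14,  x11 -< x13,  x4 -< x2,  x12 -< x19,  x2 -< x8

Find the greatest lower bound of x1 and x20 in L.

Common lower bounds of {x1, x20}: x12, x18, x19, x20, x21.
The greatest among these is x20.

x20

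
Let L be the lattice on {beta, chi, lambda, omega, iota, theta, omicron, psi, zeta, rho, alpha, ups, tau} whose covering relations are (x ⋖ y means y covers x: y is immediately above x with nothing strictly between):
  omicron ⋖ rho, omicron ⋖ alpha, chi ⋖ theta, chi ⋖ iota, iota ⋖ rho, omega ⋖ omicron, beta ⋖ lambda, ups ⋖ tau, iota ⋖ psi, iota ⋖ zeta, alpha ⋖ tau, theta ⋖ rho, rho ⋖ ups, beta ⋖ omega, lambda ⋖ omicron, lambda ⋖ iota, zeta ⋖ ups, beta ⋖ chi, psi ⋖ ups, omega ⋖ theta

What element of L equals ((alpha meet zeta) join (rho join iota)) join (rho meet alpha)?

alpha ∧ zeta = lambda
rho ∨ iota = rho
lambda ∨ rho = rho
rho ∧ alpha = omicron
rho ∨ omicron = rho

rho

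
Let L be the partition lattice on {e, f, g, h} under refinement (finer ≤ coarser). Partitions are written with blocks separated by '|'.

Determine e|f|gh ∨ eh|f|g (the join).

The join of e|f|gh and eh|f|g merges any blocks that overlap across the partitions, giving egh|f.

egh|f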